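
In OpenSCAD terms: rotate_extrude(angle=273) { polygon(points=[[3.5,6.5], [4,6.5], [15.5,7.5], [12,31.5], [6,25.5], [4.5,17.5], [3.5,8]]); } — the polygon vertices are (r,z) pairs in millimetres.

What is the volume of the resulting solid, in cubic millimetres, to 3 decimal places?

Volume = 8983.735 mm³

Profile (r,z), 7 vertices: (3.5,6.5) (4,6.5) (15.5,7.5) (12,31.5) (6,25.5) (4.5,17.5) (3.5,8)
edge 0: (3.5,6.5)→(4,6.5)  cross = 3.5·6.5 − 4·6.5 = -3.2500; (r_i+r_j)·cross = 7.5·-3.2500 = -24.3750
edge 1: (4,6.5)→(15.5,7.5)  cross = 4·7.5 − 15.5·6.5 = -70.7500; (r_i+r_j)·cross = 19.5·-70.7500 = -1379.6250
edge 2: (15.5,7.5)→(12,31.5)  cross = 15.5·31.5 − 12·7.5 = 398.2500; (r_i+r_j)·cross = 27.5·398.2500 = 10951.8750
edge 3: (12,31.5)→(6,25.5)  cross = 12·25.5 − 6·31.5 = 117.0000; (r_i+r_j)·cross = 18·117.0000 = 2106.0000
edge 4: (6,25.5)→(4.5,17.5)  cross = 6·17.5 − 4.5·25.5 = -9.7500; (r_i+r_j)·cross = 10.5·-9.7500 = -102.3750
edge 5: (4.5,17.5)→(3.5,8)  cross = 4.5·8 − 3.5·17.5 = -25.2500; (r_i+r_j)·cross = 8·-25.2500 = -202.0000
edge 6: (3.5,8)→(3.5,6.5)  cross = 3.5·6.5 − 3.5·8 = -5.2500; (r_i+r_j)·cross = 7·-5.2500 = -36.7500
Σcross = 401.0000 → A = |Σcross|/2 = 200.5000 mm²
Σ(r_i+r_j)·cross = 11312.7500 → first moment M = |Σ|/6 = 1885.4583
R_c = M/A = 1885.4583/200.5000 = 9.4038 mm
θ = 273° = 4.764749 rad
V = θ·R_c·A = 4.764749·9.4038·200.5000 = 8983.735 mm³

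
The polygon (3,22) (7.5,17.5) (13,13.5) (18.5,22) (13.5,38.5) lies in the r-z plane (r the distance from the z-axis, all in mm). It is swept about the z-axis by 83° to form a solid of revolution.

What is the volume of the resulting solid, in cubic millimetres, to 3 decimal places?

Profile (r,z), 5 vertices: (3,22) (7.5,17.5) (13,13.5) (18.5,22) (13.5,38.5)
edge 0: (3,22)→(7.5,17.5)  cross = 3·17.5 − 7.5·22 = -112.5000; (r_i+r_j)·cross = 10.5·-112.5000 = -1181.2500
edge 1: (7.5,17.5)→(13,13.5)  cross = 7.5·13.5 − 13·17.5 = -126.2500; (r_i+r_j)·cross = 20.5·-126.2500 = -2588.1250
edge 2: (13,13.5)→(18.5,22)  cross = 13·22 − 18.5·13.5 = 36.2500; (r_i+r_j)·cross = 31.5·36.2500 = 1141.8750
edge 3: (18.5,22)→(13.5,38.5)  cross = 18.5·38.5 − 13.5·22 = 415.2500; (r_i+r_j)·cross = 32·415.2500 = 13288.0000
edge 4: (13.5,38.5)→(3,22)  cross = 13.5·22 − 3·38.5 = 181.5000; (r_i+r_j)·cross = 16.5·181.5000 = 2994.7500
Σcross = 394.2500 → A = |Σcross|/2 = 197.1250 mm²
Σ(r_i+r_j)·cross = 13655.2500 → first moment M = |Σ|/6 = 2275.8750
R_c = M/A = 2275.8750/197.1250 = 11.5453 mm
θ = 83° = 1.448623 rad
V = θ·R_c·A = 1.448623·11.5453·197.1250 = 3296.886 mm³

Volume = 3296.886 mm³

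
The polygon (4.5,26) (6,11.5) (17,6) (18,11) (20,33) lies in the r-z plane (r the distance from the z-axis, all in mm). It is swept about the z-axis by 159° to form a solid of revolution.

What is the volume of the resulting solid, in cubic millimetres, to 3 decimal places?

Profile (r,z), 5 vertices: (4.5,26) (6,11.5) (17,6) (18,11) (20,33)
edge 0: (4.5,26)→(6,11.5)  cross = 4.5·11.5 − 6·26 = -104.2500; (r_i+r_j)·cross = 10.5·-104.2500 = -1094.6250
edge 1: (6,11.5)→(17,6)  cross = 6·6 − 17·11.5 = -159.5000; (r_i+r_j)·cross = 23·-159.5000 = -3668.5000
edge 2: (17,6)→(18,11)  cross = 17·11 − 18·6 = 79.0000; (r_i+r_j)·cross = 35·79.0000 = 2765.0000
edge 3: (18,11)→(20,33)  cross = 18·33 − 20·11 = 374.0000; (r_i+r_j)·cross = 38·374.0000 = 14212.0000
edge 4: (20,33)→(4.5,26)  cross = 20·26 − 4.5·33 = 371.5000; (r_i+r_j)·cross = 24.5·371.5000 = 9101.7500
Σcross = 560.7500 → A = |Σcross|/2 = 280.3750 mm²
Σ(r_i+r_j)·cross = 21315.6250 → first moment M = |Σ|/6 = 3552.6042
R_c = M/A = 3552.6042/280.3750 = 12.6709 mm
θ = 159° = 2.775074 rad
V = θ·R_c·A = 2.775074·12.6709·280.3750 = 9858.738 mm³

Volume = 9858.738 mm³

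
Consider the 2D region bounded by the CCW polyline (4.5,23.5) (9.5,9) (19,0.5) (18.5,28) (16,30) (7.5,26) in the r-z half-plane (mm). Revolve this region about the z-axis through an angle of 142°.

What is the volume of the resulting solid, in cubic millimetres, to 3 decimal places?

Volume = 8755.866 mm³

Profile (r,z), 6 vertices: (4.5,23.5) (9.5,9) (19,0.5) (18.5,28) (16,30) (7.5,26)
edge 0: (4.5,23.5)→(9.5,9)  cross = 4.5·9 − 9.5·23.5 = -182.7500; (r_i+r_j)·cross = 14·-182.7500 = -2558.5000
edge 1: (9.5,9)→(19,0.5)  cross = 9.5·0.5 − 19·9 = -166.2500; (r_i+r_j)·cross = 28.5·-166.2500 = -4738.1250
edge 2: (19,0.5)→(18.5,28)  cross = 19·28 − 18.5·0.5 = 522.7500; (r_i+r_j)·cross = 37.5·522.7500 = 19603.1250
edge 3: (18.5,28)→(16,30)  cross = 18.5·30 − 16·28 = 107.0000; (r_i+r_j)·cross = 34.5·107.0000 = 3691.5000
edge 4: (16,30)→(7.5,26)  cross = 16·26 − 7.5·30 = 191.0000; (r_i+r_j)·cross = 23.5·191.0000 = 4488.5000
edge 5: (7.5,26)→(4.5,23.5)  cross = 7.5·23.5 − 4.5·26 = 59.2500; (r_i+r_j)·cross = 12·59.2500 = 711.0000
Σcross = 531.0000 → A = |Σcross|/2 = 265.5000 mm²
Σ(r_i+r_j)·cross = 21197.5000 → first moment M = |Σ|/6 = 3532.9167
R_c = M/A = 3532.9167/265.5000 = 13.3067 mm
θ = 142° = 2.478368 rad
V = θ·R_c·A = 2.478368·13.3067·265.5000 = 8755.866 mm³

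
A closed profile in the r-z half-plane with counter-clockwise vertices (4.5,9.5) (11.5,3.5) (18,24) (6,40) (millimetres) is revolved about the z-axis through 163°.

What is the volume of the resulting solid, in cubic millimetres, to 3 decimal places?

Volume = 8212.240 mm³

Profile (r,z), 4 vertices: (4.5,9.5) (11.5,3.5) (18,24) (6,40)
edge 0: (4.5,9.5)→(11.5,3.5)  cross = 4.5·3.5 − 11.5·9.5 = -93.5000; (r_i+r_j)·cross = 16·-93.5000 = -1496.0000
edge 1: (11.5,3.5)→(18,24)  cross = 11.5·24 − 18·3.5 = 213.0000; (r_i+r_j)·cross = 29.5·213.0000 = 6283.5000
edge 2: (18,24)→(6,40)  cross = 18·40 − 6·24 = 576.0000; (r_i+r_j)·cross = 24·576.0000 = 13824.0000
edge 3: (6,40)→(4.5,9.5)  cross = 6·9.5 − 4.5·40 = -123.0000; (r_i+r_j)·cross = 10.5·-123.0000 = -1291.5000
Σcross = 572.5000 → A = |Σcross|/2 = 286.2500 mm²
Σ(r_i+r_j)·cross = 17320.0000 → first moment M = |Σ|/6 = 2886.6667
R_c = M/A = 2886.6667/286.2500 = 10.0844 mm
θ = 163° = 2.844887 rad
V = θ·R_c·A = 2.844887·10.0844·286.2500 = 8212.240 mm³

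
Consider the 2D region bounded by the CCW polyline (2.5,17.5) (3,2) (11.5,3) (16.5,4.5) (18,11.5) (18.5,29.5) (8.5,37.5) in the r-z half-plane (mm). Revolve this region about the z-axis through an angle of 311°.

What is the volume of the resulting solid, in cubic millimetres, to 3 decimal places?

Profile (r,z), 7 vertices: (2.5,17.5) (3,2) (11.5,3) (16.5,4.5) (18,11.5) (18.5,29.5) (8.5,37.5)
edge 0: (2.5,17.5)→(3,2)  cross = 2.5·2 − 3·17.5 = -47.5000; (r_i+r_j)·cross = 5.5·-47.5000 = -261.2500
edge 1: (3,2)→(11.5,3)  cross = 3·3 − 11.5·2 = -14.0000; (r_i+r_j)·cross = 14.5·-14.0000 = -203.0000
edge 2: (11.5,3)→(16.5,4.5)  cross = 11.5·4.5 − 16.5·3 = 2.2500; (r_i+r_j)·cross = 28·2.2500 = 63.0000
edge 3: (16.5,4.5)→(18,11.5)  cross = 16.5·11.5 − 18·4.5 = 108.7500; (r_i+r_j)·cross = 34.5·108.7500 = 3751.8750
edge 4: (18,11.5)→(18.5,29.5)  cross = 18·29.5 − 18.5·11.5 = 318.2500; (r_i+r_j)·cross = 36.5·318.2500 = 11616.1250
edge 5: (18.5,29.5)→(8.5,37.5)  cross = 18.5·37.5 − 8.5·29.5 = 443.0000; (r_i+r_j)·cross = 27·443.0000 = 11961.0000
edge 6: (8.5,37.5)→(2.5,17.5)  cross = 8.5·17.5 − 2.5·37.5 = 55.0000; (r_i+r_j)·cross = 11·55.0000 = 605.0000
Σcross = 865.7500 → A = |Σcross|/2 = 432.8750 mm²
Σ(r_i+r_j)·cross = 27532.7500 → first moment M = |Σ|/6 = 4588.7917
R_c = M/A = 4588.7917/432.8750 = 10.6007 mm
θ = 311° = 5.427974 rad
V = θ·R_c·A = 5.427974·10.6007·432.8750 = 24907.842 mm³

Volume = 24907.842 mm³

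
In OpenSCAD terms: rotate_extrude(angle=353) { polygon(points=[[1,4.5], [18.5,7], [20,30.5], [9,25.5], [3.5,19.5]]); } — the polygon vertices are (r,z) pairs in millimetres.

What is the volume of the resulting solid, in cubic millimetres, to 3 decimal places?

Profile (r,z), 5 vertices: (1,4.5) (18.5,7) (20,30.5) (9,25.5) (3.5,19.5)
edge 0: (1,4.5)→(18.5,7)  cross = 1·7 − 18.5·4.5 = -76.2500; (r_i+r_j)·cross = 19.5·-76.2500 = -1486.8750
edge 1: (18.5,7)→(20,30.5)  cross = 18.5·30.5 − 20·7 = 424.2500; (r_i+r_j)·cross = 38.5·424.2500 = 16333.6250
edge 2: (20,30.5)→(9,25.5)  cross = 20·25.5 − 9·30.5 = 235.5000; (r_i+r_j)·cross = 29·235.5000 = 6829.5000
edge 3: (9,25.5)→(3.5,19.5)  cross = 9·19.5 − 3.5·25.5 = 86.2500; (r_i+r_j)·cross = 12.5·86.2500 = 1078.1250
edge 4: (3.5,19.5)→(1,4.5)  cross = 3.5·4.5 − 1·19.5 = -3.7500; (r_i+r_j)·cross = 4.5·-3.7500 = -16.8750
Σcross = 666.0000 → A = |Σcross|/2 = 333.0000 mm²
Σ(r_i+r_j)·cross = 22737.5000 → first moment M = |Σ|/6 = 3789.5833
R_c = M/A = 3789.5833/333.0000 = 11.3801 mm
θ = 353° = 6.161012 rad
V = θ·R_c·A = 6.161012·11.3801·333.0000 = 23347.669 mm³

Volume = 23347.669 mm³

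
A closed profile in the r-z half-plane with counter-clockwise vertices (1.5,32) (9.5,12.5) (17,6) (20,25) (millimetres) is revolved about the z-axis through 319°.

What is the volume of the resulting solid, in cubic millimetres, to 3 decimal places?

Volume = 15756.541 mm³

Profile (r,z), 4 vertices: (1.5,32) (9.5,12.5) (17,6) (20,25)
edge 0: (1.5,32)→(9.5,12.5)  cross = 1.5·12.5 − 9.5·32 = -285.2500; (r_i+r_j)·cross = 11·-285.2500 = -3137.7500
edge 1: (9.5,12.5)→(17,6)  cross = 9.5·6 − 17·12.5 = -155.5000; (r_i+r_j)·cross = 26.5·-155.5000 = -4120.7500
edge 2: (17,6)→(20,25)  cross = 17·25 − 20·6 = 305.0000; (r_i+r_j)·cross = 37·305.0000 = 11285.0000
edge 3: (20,25)→(1.5,32)  cross = 20·32 − 1.5·25 = 602.5000; (r_i+r_j)·cross = 21.5·602.5000 = 12953.7500
Σcross = 466.7500 → A = |Σcross|/2 = 233.3750 mm²
Σ(r_i+r_j)·cross = 16980.2500 → first moment M = |Σ|/6 = 2830.0417
R_c = M/A = 2830.0417/233.3750 = 12.1266 mm
θ = 319° = 5.567600 rad
V = θ·R_c·A = 5.567600·12.1266·233.3750 = 15756.541 mm³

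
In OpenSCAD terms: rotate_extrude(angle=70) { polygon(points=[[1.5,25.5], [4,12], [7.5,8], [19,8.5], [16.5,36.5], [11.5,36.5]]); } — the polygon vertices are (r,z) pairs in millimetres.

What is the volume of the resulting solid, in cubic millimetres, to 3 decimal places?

Profile (r,z), 6 vertices: (1.5,25.5) (4,12) (7.5,8) (19,8.5) (16.5,36.5) (11.5,36.5)
edge 0: (1.5,25.5)→(4,12)  cross = 1.5·12 − 4·25.5 = -84.0000; (r_i+r_j)·cross = 5.5·-84.0000 = -462.0000
edge 1: (4,12)→(7.5,8)  cross = 4·8 − 7.5·12 = -58.0000; (r_i+r_j)·cross = 11.5·-58.0000 = -667.0000
edge 2: (7.5,8)→(19,8.5)  cross = 7.5·8.5 − 19·8 = -88.2500; (r_i+r_j)·cross = 26.5·-88.2500 = -2338.6250
edge 3: (19,8.5)→(16.5,36.5)  cross = 19·36.5 − 16.5·8.5 = 553.2500; (r_i+r_j)·cross = 35.5·553.2500 = 19640.3750
edge 4: (16.5,36.5)→(11.5,36.5)  cross = 16.5·36.5 − 11.5·36.5 = 182.5000; (r_i+r_j)·cross = 28·182.5000 = 5110.0000
edge 5: (11.5,36.5)→(1.5,25.5)  cross = 11.5·25.5 − 1.5·36.5 = 238.5000; (r_i+r_j)·cross = 13·238.5000 = 3100.5000
Σcross = 744.0000 → A = |Σcross|/2 = 372.0000 mm²
Σ(r_i+r_j)·cross = 24383.2500 → first moment M = |Σ|/6 = 4063.8750
R_c = M/A = 4063.8750/372.0000 = 10.9244 mm
θ = 70° = 1.221730 rad
V = θ·R_c·A = 1.221730·10.9244·372.0000 = 4964.960 mm³

Volume = 4964.960 mm³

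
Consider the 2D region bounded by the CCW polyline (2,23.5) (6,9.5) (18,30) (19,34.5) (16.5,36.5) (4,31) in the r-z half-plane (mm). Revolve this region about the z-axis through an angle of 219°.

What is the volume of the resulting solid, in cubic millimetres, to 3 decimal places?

Volume = 8423.409 mm³

Profile (r,z), 6 vertices: (2,23.5) (6,9.5) (18,30) (19,34.5) (16.5,36.5) (4,31)
edge 0: (2,23.5)→(6,9.5)  cross = 2·9.5 − 6·23.5 = -122.0000; (r_i+r_j)·cross = 8·-122.0000 = -976.0000
edge 1: (6,9.5)→(18,30)  cross = 6·30 − 18·9.5 = 9.0000; (r_i+r_j)·cross = 24·9.0000 = 216.0000
edge 2: (18,30)→(19,34.5)  cross = 18·34.5 − 19·30 = 51.0000; (r_i+r_j)·cross = 37·51.0000 = 1887.0000
edge 3: (19,34.5)→(16.5,36.5)  cross = 19·36.5 − 16.5·34.5 = 124.2500; (r_i+r_j)·cross = 35.5·124.2500 = 4410.8750
edge 4: (16.5,36.5)→(4,31)  cross = 16.5·31 − 4·36.5 = 365.5000; (r_i+r_j)·cross = 20.5·365.5000 = 7492.7500
edge 5: (4,31)→(2,23.5)  cross = 4·23.5 − 2·31 = 32.0000; (r_i+r_j)·cross = 6·32.0000 = 192.0000
Σcross = 459.7500 → A = |Σcross|/2 = 229.8750 mm²
Σ(r_i+r_j)·cross = 13222.6250 → first moment M = |Σ|/6 = 2203.7708
R_c = M/A = 2203.7708/229.8750 = 9.5868 mm
θ = 219° = 3.822271 rad
V = θ·R_c·A = 3.822271·9.5868·229.8750 = 8423.409 mm³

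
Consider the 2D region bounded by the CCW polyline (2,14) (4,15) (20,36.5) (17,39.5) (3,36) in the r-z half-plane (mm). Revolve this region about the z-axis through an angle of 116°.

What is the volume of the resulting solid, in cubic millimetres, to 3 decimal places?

Volume = 4096.235 mm³

Profile (r,z), 5 vertices: (2,14) (4,15) (20,36.5) (17,39.5) (3,36)
edge 0: (2,14)→(4,15)  cross = 2·15 − 4·14 = -26.0000; (r_i+r_j)·cross = 6·-26.0000 = -156.0000
edge 1: (4,15)→(20,36.5)  cross = 4·36.5 − 20·15 = -154.0000; (r_i+r_j)·cross = 24·-154.0000 = -3696.0000
edge 2: (20,36.5)→(17,39.5)  cross = 20·39.5 − 17·36.5 = 169.5000; (r_i+r_j)·cross = 37·169.5000 = 6271.5000
edge 3: (17,39.5)→(3,36)  cross = 17·36 − 3·39.5 = 493.5000; (r_i+r_j)·cross = 20·493.5000 = 9870.0000
edge 4: (3,36)→(2,14)  cross = 3·14 − 2·36 = -30.0000; (r_i+r_j)·cross = 5·-30.0000 = -150.0000
Σcross = 453.0000 → A = |Σcross|/2 = 226.5000 mm²
Σ(r_i+r_j)·cross = 12139.5000 → first moment M = |Σ|/6 = 2023.2500
R_c = M/A = 2023.2500/226.5000 = 8.9327 mm
θ = 116° = 2.024582 rad
V = θ·R_c·A = 2.024582·8.9327·226.5000 = 4096.235 mm³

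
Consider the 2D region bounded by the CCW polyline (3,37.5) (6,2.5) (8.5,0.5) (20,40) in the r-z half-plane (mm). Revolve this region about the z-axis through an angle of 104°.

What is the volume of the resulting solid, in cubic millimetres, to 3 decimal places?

Profile (r,z), 4 vertices: (3,37.5) (6,2.5) (8.5,0.5) (20,40)
edge 0: (3,37.5)→(6,2.5)  cross = 3·2.5 − 6·37.5 = -217.5000; (r_i+r_j)·cross = 9·-217.5000 = -1957.5000
edge 1: (6,2.5)→(8.5,0.5)  cross = 6·0.5 − 8.5·2.5 = -18.2500; (r_i+r_j)·cross = 14.5·-18.2500 = -264.6250
edge 2: (8.5,0.5)→(20,40)  cross = 8.5·40 − 20·0.5 = 330.0000; (r_i+r_j)·cross = 28.5·330.0000 = 9405.0000
edge 3: (20,40)→(3,37.5)  cross = 20·37.5 − 3·40 = 630.0000; (r_i+r_j)·cross = 23·630.0000 = 14490.0000
Σcross = 724.2500 → A = |Σcross|/2 = 362.1250 mm²
Σ(r_i+r_j)·cross = 21672.8750 → first moment M = |Σ|/6 = 3612.1458
R_c = M/A = 3612.1458/362.1250 = 9.9749 mm
θ = 104° = 1.815142 rad
V = θ·R_c·A = 1.815142·9.9749·362.1250 = 6556.559 mm³

Volume = 6556.559 mm³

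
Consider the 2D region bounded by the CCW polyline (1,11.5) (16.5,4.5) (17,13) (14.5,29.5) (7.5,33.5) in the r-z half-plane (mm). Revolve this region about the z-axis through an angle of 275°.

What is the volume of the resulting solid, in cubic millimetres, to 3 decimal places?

Volume = 14005.395 mm³

Profile (r,z), 5 vertices: (1,11.5) (16.5,4.5) (17,13) (14.5,29.5) (7.5,33.5)
edge 0: (1,11.5)→(16.5,4.5)  cross = 1·4.5 − 16.5·11.5 = -185.2500; (r_i+r_j)·cross = 17.5·-185.2500 = -3241.8750
edge 1: (16.5,4.5)→(17,13)  cross = 16.5·13 − 17·4.5 = 138.0000; (r_i+r_j)·cross = 33.5·138.0000 = 4623.0000
edge 2: (17,13)→(14.5,29.5)  cross = 17·29.5 − 14.5·13 = 313.0000; (r_i+r_j)·cross = 31.5·313.0000 = 9859.5000
edge 3: (14.5,29.5)→(7.5,33.5)  cross = 14.5·33.5 − 7.5·29.5 = 264.5000; (r_i+r_j)·cross = 22·264.5000 = 5819.0000
edge 4: (7.5,33.5)→(1,11.5)  cross = 7.5·11.5 − 1·33.5 = 52.7500; (r_i+r_j)·cross = 8.5·52.7500 = 448.3750
Σcross = 583.0000 → A = |Σcross|/2 = 291.5000 mm²
Σ(r_i+r_j)·cross = 17508.0000 → first moment M = |Σ|/6 = 2918.0000
R_c = M/A = 2918.0000/291.5000 = 10.0103 mm
θ = 275° = 4.799655 rad
V = θ·R_c·A = 4.799655·10.0103·291.5000 = 14005.395 mm³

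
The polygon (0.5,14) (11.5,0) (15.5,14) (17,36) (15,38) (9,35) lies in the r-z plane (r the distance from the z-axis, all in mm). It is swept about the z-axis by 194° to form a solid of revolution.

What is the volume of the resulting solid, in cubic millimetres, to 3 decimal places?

Volume = 12206.168 mm³

Profile (r,z), 6 vertices: (0.5,14) (11.5,0) (15.5,14) (17,36) (15,38) (9,35)
edge 0: (0.5,14)→(11.5,0)  cross = 0.5·0 − 11.5·14 = -161.0000; (r_i+r_j)·cross = 12·-161.0000 = -1932.0000
edge 1: (11.5,0)→(15.5,14)  cross = 11.5·14 − 15.5·0 = 161.0000; (r_i+r_j)·cross = 27·161.0000 = 4347.0000
edge 2: (15.5,14)→(17,36)  cross = 15.5·36 − 17·14 = 320.0000; (r_i+r_j)·cross = 32.5·320.0000 = 10400.0000
edge 3: (17,36)→(15,38)  cross = 17·38 − 15·36 = 106.0000; (r_i+r_j)·cross = 32·106.0000 = 3392.0000
edge 4: (15,38)→(9,35)  cross = 15·35 − 9·38 = 183.0000; (r_i+r_j)·cross = 24·183.0000 = 4392.0000
edge 5: (9,35)→(0.5,14)  cross = 9·14 − 0.5·35 = 108.5000; (r_i+r_j)·cross = 9.5·108.5000 = 1030.7500
Σcross = 717.5000 → A = |Σcross|/2 = 358.7500 mm²
Σ(r_i+r_j)·cross = 21629.7500 → first moment M = |Σ|/6 = 3604.9583
R_c = M/A = 3604.9583/358.7500 = 10.0487 mm
θ = 194° = 3.385939 rad
V = θ·R_c·A = 3.385939·10.0487·358.7500 = 12206.168 mm³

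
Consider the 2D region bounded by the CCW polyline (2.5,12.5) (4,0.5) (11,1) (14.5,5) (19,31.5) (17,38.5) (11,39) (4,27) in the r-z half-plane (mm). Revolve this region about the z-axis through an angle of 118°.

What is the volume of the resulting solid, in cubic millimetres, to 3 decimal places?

Profile (r,z), 8 vertices: (2.5,12.5) (4,0.5) (11,1) (14.5,5) (19,31.5) (17,38.5) (11,39) (4,27)
edge 0: (2.5,12.5)→(4,0.5)  cross = 2.5·0.5 − 4·12.5 = -48.7500; (r_i+r_j)·cross = 6.5·-48.7500 = -316.8750
edge 1: (4,0.5)→(11,1)  cross = 4·1 − 11·0.5 = -1.5000; (r_i+r_j)·cross = 15·-1.5000 = -22.5000
edge 2: (11,1)→(14.5,5)  cross = 11·5 − 14.5·1 = 40.5000; (r_i+r_j)·cross = 25.5·40.5000 = 1032.7500
edge 3: (14.5,5)→(19,31.5)  cross = 14.5·31.5 − 19·5 = 361.7500; (r_i+r_j)·cross = 33.5·361.7500 = 12118.6250
edge 4: (19,31.5)→(17,38.5)  cross = 19·38.5 − 17·31.5 = 196.0000; (r_i+r_j)·cross = 36·196.0000 = 7056.0000
edge 5: (17,38.5)→(11,39)  cross = 17·39 − 11·38.5 = 239.5000; (r_i+r_j)·cross = 28·239.5000 = 6706.0000
edge 6: (11,39)→(4,27)  cross = 11·27 − 4·39 = 141.0000; (r_i+r_j)·cross = 15·141.0000 = 2115.0000
edge 7: (4,27)→(2.5,12.5)  cross = 4·12.5 − 2.5·27 = -17.5000; (r_i+r_j)·cross = 6.5·-17.5000 = -113.7500
Σcross = 911.0000 → A = |Σcross|/2 = 455.5000 mm²
Σ(r_i+r_j)·cross = 28575.2500 → first moment M = |Σ|/6 = 4762.5417
R_c = M/A = 4762.5417/455.5000 = 10.4556 mm
θ = 118° = 2.059489 rad
V = θ·R_c·A = 2.059489·10.4556·455.5000 = 9808.400 mm³

Volume = 9808.400 mm³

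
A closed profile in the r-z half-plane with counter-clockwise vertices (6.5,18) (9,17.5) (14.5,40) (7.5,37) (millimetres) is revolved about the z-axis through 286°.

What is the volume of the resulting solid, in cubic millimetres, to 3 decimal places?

Profile (r,z), 4 vertices: (6.5,18) (9,17.5) (14.5,40) (7.5,37)
edge 0: (6.5,18)→(9,17.5)  cross = 6.5·17.5 − 9·18 = -48.2500; (r_i+r_j)·cross = 15.5·-48.2500 = -747.8750
edge 1: (9,17.5)→(14.5,40)  cross = 9·40 − 14.5·17.5 = 106.2500; (r_i+r_j)·cross = 23.5·106.2500 = 2496.8750
edge 2: (14.5,40)→(7.5,37)  cross = 14.5·37 − 7.5·40 = 236.5000; (r_i+r_j)·cross = 22·236.5000 = 5203.0000
edge 3: (7.5,37)→(6.5,18)  cross = 7.5·18 − 6.5·37 = -105.5000; (r_i+r_j)·cross = 14·-105.5000 = -1477.0000
Σcross = 189.0000 → A = |Σcross|/2 = 94.5000 mm²
Σ(r_i+r_j)·cross = 5475.0000 → first moment M = |Σ|/6 = 912.5000
R_c = M/A = 912.5000/94.5000 = 9.6561 mm
θ = 286° = 4.991642 rad
V = θ·R_c·A = 4.991642·9.6561·94.5000 = 4554.873 mm³

Volume = 4554.873 mm³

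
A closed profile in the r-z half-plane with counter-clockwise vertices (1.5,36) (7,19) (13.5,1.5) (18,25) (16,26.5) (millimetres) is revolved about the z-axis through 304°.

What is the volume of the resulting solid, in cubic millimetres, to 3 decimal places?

Volume = 13123.346 mm³

Profile (r,z), 5 vertices: (1.5,36) (7,19) (13.5,1.5) (18,25) (16,26.5)
edge 0: (1.5,36)→(7,19)  cross = 1.5·19 − 7·36 = -223.5000; (r_i+r_j)·cross = 8.5·-223.5000 = -1899.7500
edge 1: (7,19)→(13.5,1.5)  cross = 7·1.5 − 13.5·19 = -246.0000; (r_i+r_j)·cross = 20.5·-246.0000 = -5043.0000
edge 2: (13.5,1.5)→(18,25)  cross = 13.5·25 − 18·1.5 = 310.5000; (r_i+r_j)·cross = 31.5·310.5000 = 9780.7500
edge 3: (18,25)→(16,26.5)  cross = 18·26.5 − 16·25 = 77.0000; (r_i+r_j)·cross = 34·77.0000 = 2618.0000
edge 4: (16,26.5)→(1.5,36)  cross = 16·36 − 1.5·26.5 = 536.2500; (r_i+r_j)·cross = 17.5·536.2500 = 9384.3750
Σcross = 454.2500 → A = |Σcross|/2 = 227.1250 mm²
Σ(r_i+r_j)·cross = 14840.3750 → first moment M = |Σ|/6 = 2473.3958
R_c = M/A = 2473.3958/227.1250 = 10.8900 mm
θ = 304° = 5.305801 rad
V = θ·R_c·A = 5.305801·10.8900·227.1250 = 13123.346 mm³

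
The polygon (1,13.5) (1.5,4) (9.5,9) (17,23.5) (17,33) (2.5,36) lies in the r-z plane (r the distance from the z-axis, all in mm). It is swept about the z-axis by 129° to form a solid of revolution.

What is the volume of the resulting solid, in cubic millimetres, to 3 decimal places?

Profile (r,z), 6 vertices: (1,13.5) (1.5,4) (9.5,9) (17,23.5) (17,33) (2.5,36)
edge 0: (1,13.5)→(1.5,4)  cross = 1·4 − 1.5·13.5 = -16.2500; (r_i+r_j)·cross = 2.5·-16.2500 = -40.6250
edge 1: (1.5,4)→(9.5,9)  cross = 1.5·9 − 9.5·4 = -24.5000; (r_i+r_j)·cross = 11·-24.5000 = -269.5000
edge 2: (9.5,9)→(17,23.5)  cross = 9.5·23.5 − 17·9 = 70.2500; (r_i+r_j)·cross = 26.5·70.2500 = 1861.6250
edge 3: (17,23.5)→(17,33)  cross = 17·33 − 17·23.5 = 161.5000; (r_i+r_j)·cross = 34·161.5000 = 5491.0000
edge 4: (17,33)→(2.5,36)  cross = 17·36 − 2.5·33 = 529.5000; (r_i+r_j)·cross = 19.5·529.5000 = 10325.2500
edge 5: (2.5,36)→(1,13.5)  cross = 2.5·13.5 − 1·36 = -2.2500; (r_i+r_j)·cross = 3.5·-2.2500 = -7.8750
Σcross = 718.2500 → A = |Σcross|/2 = 359.1250 mm²
Σ(r_i+r_j)·cross = 17359.8750 → first moment M = |Σ|/6 = 2893.3125
R_c = M/A = 2893.3125/359.1250 = 8.0566 mm
θ = 129° = 2.251475 rad
V = θ·R_c·A = 2.251475·8.0566·359.1250 = 6514.220 mm³

Volume = 6514.220 mm³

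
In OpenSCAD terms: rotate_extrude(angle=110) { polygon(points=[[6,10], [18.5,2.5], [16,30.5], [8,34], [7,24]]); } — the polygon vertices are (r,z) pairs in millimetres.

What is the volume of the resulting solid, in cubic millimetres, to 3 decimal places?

Profile (r,z), 5 vertices: (6,10) (18.5,2.5) (16,30.5) (8,34) (7,24)
edge 0: (6,10)→(18.5,2.5)  cross = 6·2.5 − 18.5·10 = -170.0000; (r_i+r_j)·cross = 24.5·-170.0000 = -4165.0000
edge 1: (18.5,2.5)→(16,30.5)  cross = 18.5·30.5 − 16·2.5 = 524.2500; (r_i+r_j)·cross = 34.5·524.2500 = 18086.6250
edge 2: (16,30.5)→(8,34)  cross = 16·34 − 8·30.5 = 300.0000; (r_i+r_j)·cross = 24·300.0000 = 7200.0000
edge 3: (8,34)→(7,24)  cross = 8·24 − 7·34 = -46.0000; (r_i+r_j)·cross = 15·-46.0000 = -690.0000
edge 4: (7,24)→(6,10)  cross = 7·10 − 6·24 = -74.0000; (r_i+r_j)·cross = 13·-74.0000 = -962.0000
Σcross = 534.2500 → A = |Σcross|/2 = 267.1250 mm²
Σ(r_i+r_j)·cross = 19469.6250 → first moment M = |Σ|/6 = 3244.9375
R_c = M/A = 3244.9375/267.1250 = 12.1476 mm
θ = 110° = 1.919862 rad
V = θ·R_c·A = 1.919862·12.1476·267.1250 = 6229.833 mm³

Volume = 6229.833 mm³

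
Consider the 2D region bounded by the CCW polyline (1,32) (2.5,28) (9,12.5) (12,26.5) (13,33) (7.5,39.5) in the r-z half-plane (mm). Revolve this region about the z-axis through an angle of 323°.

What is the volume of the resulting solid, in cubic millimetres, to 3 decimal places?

Volume = 7124.399 mm³

Profile (r,z), 6 vertices: (1,32) (2.5,28) (9,12.5) (12,26.5) (13,33) (7.5,39.5)
edge 0: (1,32)→(2.5,28)  cross = 1·28 − 2.5·32 = -52.0000; (r_i+r_j)·cross = 3.5·-52.0000 = -182.0000
edge 1: (2.5,28)→(9,12.5)  cross = 2.5·12.5 − 9·28 = -220.7500; (r_i+r_j)·cross = 11.5·-220.7500 = -2538.6250
edge 2: (9,12.5)→(12,26.5)  cross = 9·26.5 − 12·12.5 = 88.5000; (r_i+r_j)·cross = 21·88.5000 = 1858.5000
edge 3: (12,26.5)→(13,33)  cross = 12·33 − 13·26.5 = 51.5000; (r_i+r_j)·cross = 25·51.5000 = 1287.5000
edge 4: (13,33)→(7.5,39.5)  cross = 13·39.5 − 7.5·33 = 266.0000; (r_i+r_j)·cross = 20.5·266.0000 = 5453.0000
edge 5: (7.5,39.5)→(1,32)  cross = 7.5·32 − 1·39.5 = 200.5000; (r_i+r_j)·cross = 8.5·200.5000 = 1704.2500
Σcross = 333.7500 → A = |Σcross|/2 = 166.8750 mm²
Σ(r_i+r_j)·cross = 7582.6250 → first moment M = |Σ|/6 = 1263.7708
R_c = M/A = 1263.7708/166.8750 = 7.5732 mm
θ = 323° = 5.637413 rad
V = θ·R_c·A = 5.637413·7.5732·166.8750 = 7124.399 mm³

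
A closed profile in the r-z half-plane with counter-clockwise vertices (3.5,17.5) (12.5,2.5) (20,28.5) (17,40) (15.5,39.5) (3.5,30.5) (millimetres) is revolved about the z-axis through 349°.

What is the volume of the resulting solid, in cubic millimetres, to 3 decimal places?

Volume = 26372.227 mm³

Profile (r,z), 6 vertices: (3.5,17.5) (12.5,2.5) (20,28.5) (17,40) (15.5,39.5) (3.5,30.5)
edge 0: (3.5,17.5)→(12.5,2.5)  cross = 3.5·2.5 − 12.5·17.5 = -210.0000; (r_i+r_j)·cross = 16·-210.0000 = -3360.0000
edge 1: (12.5,2.5)→(20,28.5)  cross = 12.5·28.5 − 20·2.5 = 306.2500; (r_i+r_j)·cross = 32.5·306.2500 = 9953.1250
edge 2: (20,28.5)→(17,40)  cross = 20·40 − 17·28.5 = 315.5000; (r_i+r_j)·cross = 37·315.5000 = 11673.5000
edge 3: (17,40)→(15.5,39.5)  cross = 17·39.5 − 15.5·40 = 51.5000; (r_i+r_j)·cross = 32.5·51.5000 = 1673.7500
edge 4: (15.5,39.5)→(3.5,30.5)  cross = 15.5·30.5 − 3.5·39.5 = 334.5000; (r_i+r_j)·cross = 19·334.5000 = 6355.5000
edge 5: (3.5,30.5)→(3.5,17.5)  cross = 3.5·17.5 − 3.5·30.5 = -45.5000; (r_i+r_j)·cross = 7·-45.5000 = -318.5000
Σcross = 752.2500 → A = |Σcross|/2 = 376.1250 mm²
Σ(r_i+r_j)·cross = 25977.3750 → first moment M = |Σ|/6 = 4329.5625
R_c = M/A = 4329.5625/376.1250 = 11.5110 mm
θ = 349° = 6.091199 rad
V = θ·R_c·A = 6.091199·11.5110·376.1250 = 26372.227 mm³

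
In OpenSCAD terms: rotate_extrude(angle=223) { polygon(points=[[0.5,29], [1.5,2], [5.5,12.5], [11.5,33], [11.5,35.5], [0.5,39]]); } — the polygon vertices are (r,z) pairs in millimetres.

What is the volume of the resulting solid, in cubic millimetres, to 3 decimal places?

Volume = 4175.071 mm³

Profile (r,z), 6 vertices: (0.5,29) (1.5,2) (5.5,12.5) (11.5,33) (11.5,35.5) (0.5,39)
edge 0: (0.5,29)→(1.5,2)  cross = 0.5·2 − 1.5·29 = -42.5000; (r_i+r_j)·cross = 2·-42.5000 = -85.0000
edge 1: (1.5,2)→(5.5,12.5)  cross = 1.5·12.5 − 5.5·2 = 7.7500; (r_i+r_j)·cross = 7·7.7500 = 54.2500
edge 2: (5.5,12.5)→(11.5,33)  cross = 5.5·33 − 11.5·12.5 = 37.7500; (r_i+r_j)·cross = 17·37.7500 = 641.7500
edge 3: (11.5,33)→(11.5,35.5)  cross = 11.5·35.5 − 11.5·33 = 28.7500; (r_i+r_j)·cross = 23·28.7500 = 661.2500
edge 4: (11.5,35.5)→(0.5,39)  cross = 11.5·39 − 0.5·35.5 = 430.7500; (r_i+r_j)·cross = 12·430.7500 = 5169.0000
edge 5: (0.5,39)→(0.5,29)  cross = 0.5·29 − 0.5·39 = -5.0000; (r_i+r_j)·cross = 1·-5.0000 = -5.0000
Σcross = 457.5000 → A = |Σcross|/2 = 228.7500 mm²
Σ(r_i+r_j)·cross = 6436.2500 → first moment M = |Σ|/6 = 1072.7083
R_c = M/A = 1072.7083/228.7500 = 4.6894 mm
θ = 223° = 3.892084 rad
V = θ·R_c·A = 3.892084·4.6894·228.7500 = 4175.071 mm³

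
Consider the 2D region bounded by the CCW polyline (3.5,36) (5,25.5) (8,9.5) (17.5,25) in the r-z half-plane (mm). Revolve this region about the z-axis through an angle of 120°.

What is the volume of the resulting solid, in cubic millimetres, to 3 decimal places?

Volume = 3297.712 mm³

Profile (r,z), 4 vertices: (3.5,36) (5,25.5) (8,9.5) (17.5,25)
edge 0: (3.5,36)→(5,25.5)  cross = 3.5·25.5 − 5·36 = -90.7500; (r_i+r_j)·cross = 8.5·-90.7500 = -771.3750
edge 1: (5,25.5)→(8,9.5)  cross = 5·9.5 − 8·25.5 = -156.5000; (r_i+r_j)·cross = 13·-156.5000 = -2034.5000
edge 2: (8,9.5)→(17.5,25)  cross = 8·25 − 17.5·9.5 = 33.7500; (r_i+r_j)·cross = 25.5·33.7500 = 860.6250
edge 3: (17.5,25)→(3.5,36)  cross = 17.5·36 − 3.5·25 = 542.5000; (r_i+r_j)·cross = 21·542.5000 = 11392.5000
Σcross = 329.0000 → A = |Σcross|/2 = 164.5000 mm²
Σ(r_i+r_j)·cross = 9447.2500 → first moment M = |Σ|/6 = 1574.5417
R_c = M/A = 1574.5417/164.5000 = 9.5717 mm
θ = 120° = 2.094395 rad
V = θ·R_c·A = 2.094395·9.5717·164.5000 = 3297.712 mm³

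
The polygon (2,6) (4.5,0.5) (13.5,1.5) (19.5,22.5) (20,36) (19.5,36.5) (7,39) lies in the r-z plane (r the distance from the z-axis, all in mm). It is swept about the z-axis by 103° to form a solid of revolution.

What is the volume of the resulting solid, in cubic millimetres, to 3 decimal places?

Volume = 9889.687 mm³

Profile (r,z), 7 vertices: (2,6) (4.5,0.5) (13.5,1.5) (19.5,22.5) (20,36) (19.5,36.5) (7,39)
edge 0: (2,6)→(4.5,0.5)  cross = 2·0.5 − 4.5·6 = -26.0000; (r_i+r_j)·cross = 6.5·-26.0000 = -169.0000
edge 1: (4.5,0.5)→(13.5,1.5)  cross = 4.5·1.5 − 13.5·0.5 = 0.0000; (r_i+r_j)·cross = 18·0.0000 = 0.0000
edge 2: (13.5,1.5)→(19.5,22.5)  cross = 13.5·22.5 − 19.5·1.5 = 274.5000; (r_i+r_j)·cross = 33·274.5000 = 9058.5000
edge 3: (19.5,22.5)→(20,36)  cross = 19.5·36 − 20·22.5 = 252.0000; (r_i+r_j)·cross = 39.5·252.0000 = 9954.0000
edge 4: (20,36)→(19.5,36.5)  cross = 20·36.5 − 19.5·36 = 28.0000; (r_i+r_j)·cross = 39.5·28.0000 = 1106.0000
edge 5: (19.5,36.5)→(7,39)  cross = 19.5·39 − 7·36.5 = 505.0000; (r_i+r_j)·cross = 26.5·505.0000 = 13382.5000
edge 6: (7,39)→(2,6)  cross = 7·6 − 2·39 = -36.0000; (r_i+r_j)·cross = 9·-36.0000 = -324.0000
Σcross = 997.5000 → A = |Σcross|/2 = 498.7500 mm²
Σ(r_i+r_j)·cross = 33008.0000 → first moment M = |Σ|/6 = 5501.3333
R_c = M/A = 5501.3333/498.7500 = 11.0302 mm
θ = 103° = 1.797689 rad
V = θ·R_c·A = 1.797689·11.0302·498.7500 = 9889.687 mm³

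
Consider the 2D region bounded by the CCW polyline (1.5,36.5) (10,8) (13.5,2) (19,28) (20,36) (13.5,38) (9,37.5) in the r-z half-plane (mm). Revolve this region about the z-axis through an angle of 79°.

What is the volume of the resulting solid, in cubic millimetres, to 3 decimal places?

Profile (r,z), 7 vertices: (1.5,36.5) (10,8) (13.5,2) (19,28) (20,36) (13.5,38) (9,37.5)
edge 0: (1.5,36.5)→(10,8)  cross = 1.5·8 − 10·36.5 = -353.0000; (r_i+r_j)·cross = 11.5·-353.0000 = -4059.5000
edge 1: (10,8)→(13.5,2)  cross = 10·2 − 13.5·8 = -88.0000; (r_i+r_j)·cross = 23.5·-88.0000 = -2068.0000
edge 2: (13.5,2)→(19,28)  cross = 13.5·28 − 19·2 = 340.0000; (r_i+r_j)·cross = 32.5·340.0000 = 11050.0000
edge 3: (19,28)→(20,36)  cross = 19·36 − 20·28 = 124.0000; (r_i+r_j)·cross = 39·124.0000 = 4836.0000
edge 4: (20,36)→(13.5,38)  cross = 20·38 − 13.5·36 = 274.0000; (r_i+r_j)·cross = 33.5·274.0000 = 9179.0000
edge 5: (13.5,38)→(9,37.5)  cross = 13.5·37.5 − 9·38 = 164.2500; (r_i+r_j)·cross = 22.5·164.2500 = 3695.6250
edge 6: (9,37.5)→(1.5,36.5)  cross = 9·36.5 − 1.5·37.5 = 272.2500; (r_i+r_j)·cross = 10.5·272.2500 = 2858.6250
Σcross = 733.5000 → A = |Σcross|/2 = 366.7500 mm²
Σ(r_i+r_j)·cross = 25491.7500 → first moment M = |Σ|/6 = 4248.6250
R_c = M/A = 4248.6250/366.7500 = 11.5845 mm
θ = 79° = 1.378810 rad
V = θ·R_c·A = 1.378810·11.5845·366.7500 = 5858.047 mm³

Volume = 5858.047 mm³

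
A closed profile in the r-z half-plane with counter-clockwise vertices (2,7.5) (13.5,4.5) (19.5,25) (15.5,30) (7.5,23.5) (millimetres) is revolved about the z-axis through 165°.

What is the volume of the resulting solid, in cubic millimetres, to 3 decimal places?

Profile (r,z), 5 vertices: (2,7.5) (13.5,4.5) (19.5,25) (15.5,30) (7.5,23.5)
edge 0: (2,7.5)→(13.5,4.5)  cross = 2·4.5 − 13.5·7.5 = -92.2500; (r_i+r_j)·cross = 15.5·-92.2500 = -1429.8750
edge 1: (13.5,4.5)→(19.5,25)  cross = 13.5·25 − 19.5·4.5 = 249.7500; (r_i+r_j)·cross = 33·249.7500 = 8241.7500
edge 2: (19.5,25)→(15.5,30)  cross = 19.5·30 − 15.5·25 = 197.5000; (r_i+r_j)·cross = 35·197.5000 = 6912.5000
edge 3: (15.5,30)→(7.5,23.5)  cross = 15.5·23.5 − 7.5·30 = 139.2500; (r_i+r_j)·cross = 23·139.2500 = 3202.7500
edge 4: (7.5,23.5)→(2,7.5)  cross = 7.5·7.5 − 2·23.5 = 9.2500; (r_i+r_j)·cross = 9.5·9.2500 = 87.8750
Σcross = 503.5000 → A = |Σcross|/2 = 251.7500 mm²
Σ(r_i+r_j)·cross = 17015.0000 → first moment M = |Σ|/6 = 2835.8333
R_c = M/A = 2835.8333/251.7500 = 11.2645 mm
θ = 165° = 2.879793 rad
V = θ·R_c·A = 2.879793·11.2645·251.7500 = 8166.614 mm³

Volume = 8166.614 mm³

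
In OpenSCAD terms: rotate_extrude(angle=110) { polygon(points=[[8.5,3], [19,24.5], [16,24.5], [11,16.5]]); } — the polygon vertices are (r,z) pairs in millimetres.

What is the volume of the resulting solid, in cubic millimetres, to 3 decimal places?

Profile (r,z), 4 vertices: (8.5,3) (19,24.5) (16,24.5) (11,16.5)
edge 0: (8.5,3)→(19,24.5)  cross = 8.5·24.5 − 19·3 = 151.2500; (r_i+r_j)·cross = 27.5·151.2500 = 4159.3750
edge 1: (19,24.5)→(16,24.5)  cross = 19·24.5 − 16·24.5 = 73.5000; (r_i+r_j)·cross = 35·73.5000 = 2572.5000
edge 2: (16,24.5)→(11,16.5)  cross = 16·16.5 − 11·24.5 = -5.5000; (r_i+r_j)·cross = 27·-5.5000 = -148.5000
edge 3: (11,16.5)→(8.5,3)  cross = 11·3 − 8.5·16.5 = -107.2500; (r_i+r_j)·cross = 19.5·-107.2500 = -2091.3750
Σcross = 112.0000 → A = |Σcross|/2 = 56.0000 mm²
Σ(r_i+r_j)·cross = 4492.0000 → first moment M = |Σ|/6 = 748.6667
R_c = M/A = 748.6667/56.0000 = 13.3690 mm
θ = 110° = 1.919862 rad
V = θ·R_c·A = 1.919862·13.3690·56.0000 = 1437.337 mm³

Volume = 1437.337 mm³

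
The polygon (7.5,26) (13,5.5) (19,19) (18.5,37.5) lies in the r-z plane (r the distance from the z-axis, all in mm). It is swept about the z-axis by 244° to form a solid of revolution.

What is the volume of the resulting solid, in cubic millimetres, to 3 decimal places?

Profile (r,z), 4 vertices: (7.5,26) (13,5.5) (19,19) (18.5,37.5)
edge 0: (7.5,26)→(13,5.5)  cross = 7.5·5.5 − 13·26 = -296.7500; (r_i+r_j)·cross = 20.5·-296.7500 = -6083.3750
edge 1: (13,5.5)→(19,19)  cross = 13·19 − 19·5.5 = 142.5000; (r_i+r_j)·cross = 32·142.5000 = 4560.0000
edge 2: (19,19)→(18.5,37.5)  cross = 19·37.5 − 18.5·19 = 361.0000; (r_i+r_j)·cross = 37.5·361.0000 = 13537.5000
edge 3: (18.5,37.5)→(7.5,26)  cross = 18.5·26 − 7.5·37.5 = 199.7500; (r_i+r_j)·cross = 26·199.7500 = 5193.5000
Σcross = 406.5000 → A = |Σcross|/2 = 203.2500 mm²
Σ(r_i+r_j)·cross = 17207.6250 → first moment M = |Σ|/6 = 2867.9375
R_c = M/A = 2867.9375/203.2500 = 14.1104 mm
θ = 244° = 4.258603 rad
V = θ·R_c·A = 4.258603·14.1104·203.2500 = 12213.408 mm³

Volume = 12213.408 mm³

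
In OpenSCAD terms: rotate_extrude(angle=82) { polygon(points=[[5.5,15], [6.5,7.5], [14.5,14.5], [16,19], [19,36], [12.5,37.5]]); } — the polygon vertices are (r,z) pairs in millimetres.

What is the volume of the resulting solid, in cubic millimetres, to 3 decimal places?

Profile (r,z), 6 vertices: (5.5,15) (6.5,7.5) (14.5,14.5) (16,19) (19,36) (12.5,37.5)
edge 0: (5.5,15)→(6.5,7.5)  cross = 5.5·7.5 − 6.5·15 = -56.2500; (r_i+r_j)·cross = 12·-56.2500 = -675.0000
edge 1: (6.5,7.5)→(14.5,14.5)  cross = 6.5·14.5 − 14.5·7.5 = -14.5000; (r_i+r_j)·cross = 21·-14.5000 = -304.5000
edge 2: (14.5,14.5)→(16,19)  cross = 14.5·19 − 16·14.5 = 43.5000; (r_i+r_j)·cross = 30.5·43.5000 = 1326.7500
edge 3: (16,19)→(19,36)  cross = 16·36 − 19·19 = 215.0000; (r_i+r_j)·cross = 35·215.0000 = 7525.0000
edge 4: (19,36)→(12.5,37.5)  cross = 19·37.5 − 12.5·36 = 262.5000; (r_i+r_j)·cross = 31.5·262.5000 = 8268.7500
edge 5: (12.5,37.5)→(5.5,15)  cross = 12.5·15 − 5.5·37.5 = -18.7500; (r_i+r_j)·cross = 18·-18.7500 = -337.5000
Σcross = 431.5000 → A = |Σcross|/2 = 215.7500 mm²
Σ(r_i+r_j)·cross = 15803.5000 → first moment M = |Σ|/6 = 2633.9167
R_c = M/A = 2633.9167/215.7500 = 12.2082 mm
θ = 82° = 1.431170 rad
V = θ·R_c·A = 1.431170·12.2082·215.7500 = 3769.582 mm³

Volume = 3769.582 mm³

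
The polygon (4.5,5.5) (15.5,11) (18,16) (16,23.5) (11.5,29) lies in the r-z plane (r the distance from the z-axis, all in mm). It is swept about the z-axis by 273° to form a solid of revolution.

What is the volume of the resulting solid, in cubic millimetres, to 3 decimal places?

Profile (r,z), 5 vertices: (4.5,5.5) (15.5,11) (18,16) (16,23.5) (11.5,29)
edge 0: (4.5,5.5)→(15.5,11)  cross = 4.5·11 − 15.5·5.5 = -35.7500; (r_i+r_j)·cross = 20·-35.7500 = -715.0000
edge 1: (15.5,11)→(18,16)  cross = 15.5·16 − 18·11 = 50.0000; (r_i+r_j)·cross = 33.5·50.0000 = 1675.0000
edge 2: (18,16)→(16,23.5)  cross = 18·23.5 − 16·16 = 167.0000; (r_i+r_j)·cross = 34·167.0000 = 5678.0000
edge 3: (16,23.5)→(11.5,29)  cross = 16·29 − 11.5·23.5 = 193.7500; (r_i+r_j)·cross = 27.5·193.7500 = 5328.1250
edge 4: (11.5,29)→(4.5,5.5)  cross = 11.5·5.5 − 4.5·29 = -67.2500; (r_i+r_j)·cross = 16·-67.2500 = -1076.0000
Σcross = 307.7500 → A = |Σcross|/2 = 153.8750 mm²
Σ(r_i+r_j)·cross = 10890.1250 → first moment M = |Σ|/6 = 1815.0208
R_c = M/A = 1815.0208/153.8750 = 11.7954 mm
θ = 273° = 4.764749 rad
V = θ·R_c·A = 4.764749·11.7954·153.8750 = 8648.118 mm³

Volume = 8648.118 mm³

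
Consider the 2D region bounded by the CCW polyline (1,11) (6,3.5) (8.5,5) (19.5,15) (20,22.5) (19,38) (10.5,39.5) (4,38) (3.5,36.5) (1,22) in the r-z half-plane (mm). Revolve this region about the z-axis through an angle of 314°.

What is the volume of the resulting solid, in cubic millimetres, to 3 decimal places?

Profile (r,z), 10 vertices: (1,11) (6,3.5) (8.5,5) (19.5,15) (20,22.5) (19,38) (10.5,39.5) (4,38) (3.5,36.5) (1,22)
edge 0: (1,11)→(6,3.5)  cross = 1·3.5 − 6·11 = -62.5000; (r_i+r_j)·cross = 7·-62.5000 = -437.5000
edge 1: (6,3.5)→(8.5,5)  cross = 6·5 − 8.5·3.5 = 0.2500; (r_i+r_j)·cross = 14.5·0.2500 = 3.6250
edge 2: (8.5,5)→(19.5,15)  cross = 8.5·15 − 19.5·5 = 30.0000; (r_i+r_j)·cross = 28·30.0000 = 840.0000
edge 3: (19.5,15)→(20,22.5)  cross = 19.5·22.5 − 20·15 = 138.7500; (r_i+r_j)·cross = 39.5·138.7500 = 5480.6250
edge 4: (20,22.5)→(19,38)  cross = 20·38 − 19·22.5 = 332.5000; (r_i+r_j)·cross = 39·332.5000 = 12967.5000
edge 5: (19,38)→(10.5,39.5)  cross = 19·39.5 − 10.5·38 = 351.5000; (r_i+r_j)·cross = 29.5·351.5000 = 10369.2500
edge 6: (10.5,39.5)→(4,38)  cross = 10.5·38 − 4·39.5 = 241.0000; (r_i+r_j)·cross = 14.5·241.0000 = 3494.5000
edge 7: (4,38)→(3.5,36.5)  cross = 4·36.5 − 3.5·38 = 13.0000; (r_i+r_j)·cross = 7.5·13.0000 = 97.5000
edge 8: (3.5,36.5)→(1,22)  cross = 3.5·22 − 1·36.5 = 40.5000; (r_i+r_j)·cross = 4.5·40.5000 = 182.2500
edge 9: (1,22)→(1,11)  cross = 1·11 − 1·22 = -11.0000; (r_i+r_j)·cross = 2·-11.0000 = -22.0000
Σcross = 1074.0000 → A = |Σcross|/2 = 537.0000 mm²
Σ(r_i+r_j)·cross = 32975.7500 → first moment M = |Σ|/6 = 5495.9583
R_c = M/A = 5495.9583/537.0000 = 10.2346 mm
θ = 314° = 5.480334 rad
V = θ·R_c·A = 5.480334·10.2346·537.0000 = 30119.686 mm³

Volume = 30119.686 mm³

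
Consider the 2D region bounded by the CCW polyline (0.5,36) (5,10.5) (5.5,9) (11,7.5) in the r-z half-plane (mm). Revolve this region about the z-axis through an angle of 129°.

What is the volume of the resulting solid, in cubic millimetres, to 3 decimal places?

Volume = 924.230 mm³

Profile (r,z), 4 vertices: (0.5,36) (5,10.5) (5.5,9) (11,7.5)
edge 0: (0.5,36)→(5,10.5)  cross = 0.5·10.5 − 5·36 = -174.7500; (r_i+r_j)·cross = 5.5·-174.7500 = -961.1250
edge 1: (5,10.5)→(5.5,9)  cross = 5·9 − 5.5·10.5 = -12.7500; (r_i+r_j)·cross = 10.5·-12.7500 = -133.8750
edge 2: (5.5,9)→(11,7.5)  cross = 5.5·7.5 − 11·9 = -57.7500; (r_i+r_j)·cross = 16.5·-57.7500 = -952.8750
edge 3: (11,7.5)→(0.5,36)  cross = 11·36 − 0.5·7.5 = 392.2500; (r_i+r_j)·cross = 11.5·392.2500 = 4510.8750
Σcross = 147.0000 → A = |Σcross|/2 = 73.5000 mm²
Σ(r_i+r_j)·cross = 2463.0000 → first moment M = |Σ|/6 = 410.5000
R_c = M/A = 410.5000/73.5000 = 5.5850 mm
θ = 129° = 2.251475 rad
V = θ·R_c·A = 2.251475·5.5850·73.5000 = 924.230 mm³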